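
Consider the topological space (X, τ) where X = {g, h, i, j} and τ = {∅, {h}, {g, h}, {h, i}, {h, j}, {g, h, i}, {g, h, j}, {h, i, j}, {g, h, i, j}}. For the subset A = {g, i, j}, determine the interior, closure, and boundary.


int(A) = ∅, cl(A) = {g, i, j}, ∂A = {g, i, j}.

Closed sets in (X, τ) are complements of opens:
  closed(X, τ) = {∅, {g}, {i}, {j}, {g, i}, {g, j}, {i, j}, {g, i, j}, {g, h, i, j}}.
int(A) = ⋃ {U ∈ τ : U ⊆ A}. Opens contained in A: ∅.
Taking the union of these: int(A) = ∅.
cl(A) = ⋂ {C closed : A ⊆ C}. Closed sets containing A: {g, i, j}, {g, h, i, j}.
Intersecting these: cl(A) = {g, i, j}.
∂A = cl(A) ∖ int(A) = {g, i, j} ∖ ∅ = {g, i, j}.


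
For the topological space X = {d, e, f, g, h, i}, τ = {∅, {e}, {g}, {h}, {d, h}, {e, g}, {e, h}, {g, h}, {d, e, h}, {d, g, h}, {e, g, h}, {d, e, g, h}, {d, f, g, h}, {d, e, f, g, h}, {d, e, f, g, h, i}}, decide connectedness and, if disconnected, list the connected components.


(X, τ) is connected.

Find clopen sets (U ∈ τ with X ∖ U ∈ τ):
  U = ∅, X ∖ U = {d, e, f, g, h, i} — both open, so U is clopen.
  U = {d, e, f, g, h, i}, X ∖ U = ∅ — both open, so U is clopen.
Only trivial clopens (∅ and X) exist, so (X, τ) is connected.
Compute connected components by grouping points that agree on all clopens:
  component: {d, e, f, g, h, i}


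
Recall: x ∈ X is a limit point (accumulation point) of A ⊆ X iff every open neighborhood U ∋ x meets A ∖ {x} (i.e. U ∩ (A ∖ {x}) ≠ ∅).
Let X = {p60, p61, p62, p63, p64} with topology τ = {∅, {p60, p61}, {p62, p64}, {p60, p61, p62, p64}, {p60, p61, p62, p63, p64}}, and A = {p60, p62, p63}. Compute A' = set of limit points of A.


A' = {p61, p63, p64}

For each x ∈ X, list the open sets U ∈ τ with x ∈ U, then check whether U ∩ (A ∖ {x}) ≠ ∅ for every such U.
  x = p60: open {p60, p61} ∋ x has {p60, p61} ∩ (A ∖ {p60}) = ∅, so x is NOT a limit point.
  x = p61: opens ∋ x are {p60, p61}, {p60, p61, p62, p64}, {p60, p61, p62, p63, p64}; each meets A ∖ {p61}, so x IS a limit point.
  x = p62: open {p62, p64} ∋ x has {p62, p64} ∩ (A ∖ {p62}) = ∅, so x is NOT a limit point.
  x = p63: opens ∋ x are {p60, p61, p62, p63, p64}; each meets A ∖ {p63}, so x IS a limit point.
  x = p64: opens ∋ x are {p62, p64}, {p60, p61, p62, p64}, {p60, p61, p62, p63, p64}; each meets A ∖ {p64}, so x IS a limit point.
Collecting: A' = {p61, p63, p64}.


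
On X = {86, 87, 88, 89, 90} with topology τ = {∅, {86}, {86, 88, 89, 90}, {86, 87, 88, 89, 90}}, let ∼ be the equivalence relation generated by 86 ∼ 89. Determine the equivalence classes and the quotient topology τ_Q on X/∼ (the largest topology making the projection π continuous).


X/∼ = {[86=89], [87], [88], [90]}; |τ_Q| = 3.

Equivalence classes: [86=89], [87], [88], [90].
Quotient map π: X → X/∼ sends 86 ↦ [86=89], 87 ↦ [87], 88 ↦ [88], 89 ↦ [86=89], 90 ↦ [90].
For each subset V ⊆ X/∼, compute π^{-1}(V) ⊆ X and check whether π^{-1}(V) ∈ τ. V is open in τ_Q iff π^{-1}(V) ∈ τ.
  V = {}: π^{-1}(V) = ∅ ∈ τ ✓.
  V = {[86=89]}: π^{-1}(V) = {86, 89} ∉ τ ✗.
  V = {[87]}: π^{-1}(V) = {87} ∉ τ ✗.
  V = {[86=89], [87]}: π^{-1}(V) = {86, 87, 89} ∉ τ ✗.
  V = {[88]}: π^{-1}(V) = {88} ∉ τ ✗.
  V = {[86=89], [88]}: π^{-1}(V) = {86, 88, 89} ∉ τ ✗.
  V = {[87], [88]}: π^{-1}(V) = {87, 88} ∉ τ ✗.
  V = {[86=89], [87], [88]}: π^{-1}(V) = {86, 87, 88, 89} ∉ τ ✗.
  V = {[90]}: π^{-1}(V) = {90} ∉ τ ✗.
  V = {[86=89], [90]}: π^{-1}(V) = {86, 89, 90} ∉ τ ✗.
  V = {[87], [90]}: π^{-1}(V) = {87, 90} ∉ τ ✗.
  V = {[86=89], [87], [90]}: π^{-1}(V) = {86, 87, 89, 90} ∉ τ ✗.
  V = {[88], [90]}: π^{-1}(V) = {88, 90} ∉ τ ✗.
  V = {[86=89], [88], [90]}: π^{-1}(V) = {86, 88, 89, 90} ∈ τ ✓.
  V = {[87], [88], [90]}: π^{-1}(V) = {87, 88, 90} ∉ τ ✗.
  V = {[86=89], [87], [88], [90]}: π^{-1}(V) = {86, 87, 88, 89, 90} ∈ τ ✓.
Open sets in the quotient: τ_Q = {{}, {[86=89], [88], [90]}, {[86=89], [87], [88], [90]}} (3 elements).


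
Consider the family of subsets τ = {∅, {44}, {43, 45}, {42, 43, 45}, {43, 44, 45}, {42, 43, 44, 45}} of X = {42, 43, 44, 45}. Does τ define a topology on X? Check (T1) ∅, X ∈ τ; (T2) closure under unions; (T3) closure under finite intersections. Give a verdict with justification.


τ IS a topology on X.

Axiom (T1): ∅ ∈ τ? Yes; X ∈ τ? Yes.
Axiom (T2/T3): check pairwise unions and intersections of members of τ.
All pairwise intersections and unions checked — each lies in τ. Therefore τ satisfies (T1), (T2), (T3): it IS a topology on X.


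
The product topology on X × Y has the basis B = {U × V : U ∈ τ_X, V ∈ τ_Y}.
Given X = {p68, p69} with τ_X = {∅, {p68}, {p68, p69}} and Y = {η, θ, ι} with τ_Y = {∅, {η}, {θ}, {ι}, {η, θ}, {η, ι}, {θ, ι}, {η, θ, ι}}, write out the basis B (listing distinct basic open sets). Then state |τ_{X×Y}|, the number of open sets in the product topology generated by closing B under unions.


Basis B = {∅ × ∅, {p68} × {η}, {p68} × {θ}, {p68} × {ι}, {p68} × {η, θ}, {p68} × {η, ι}, {p68, p69} × {η}, {p68} × {θ, ι}, {p68, p69} × {θ}, {p68, p69} × {ι}, {p68} × {η, θ, ι}, {p68, p69} × {η, θ}, {p68, p69} × {η, ι}, {p68, p69} × {θ, ι}, {p68, p69} × {η, θ, ι}}; |τ_{X×Y}| = 27.

Enumerate products U × V with U ∈ τ_X, V ∈ τ_Y (deduplicated):
  ∅ × ∅ = {} (∅)
  {p68} × {η} = {(p68,η)}
  {p68} × {θ} = {(p68,θ)}
  {p68} × {ι} = {(p68,ι)}
  {p68} × {η, θ} = {(p68,η), (p68,θ)}
  {p68} × {η, ι} = {(p68,η), (p68,ι)}
  {p68, p69} × {η} = {(p68,η), (p69,η)}
  {p68} × {θ, ι} = {(p68,θ), (p68,ι)}
  {p68, p69} × {θ} = {(p68,θ), (p69,θ)}
  {p68, p69} × {ι} = {(p68,ι), (p69,ι)}
  {p68} × {η, θ, ι} = {(p68,η), (p68,θ), (p68,ι)}
  {p68, p69} × {η, θ} = {(p68,η), (p68,θ), (p69,η), (p69,θ)}
  {p68, p69} × {η, ι} = {(p68,η), (p68,ι), (p69,η), (p69,ι)}
  {p68, p69} × {θ, ι} = {(p68,θ), (p68,ι), (p69,θ), (p69,ι)}
  {p68, p69} × {η, θ, ι} = {(p68,η), (p68,θ), (p68,ι), (p69,η), (p69,θ), (p69,ι)}
These 15 distinct sets form the basis B.
Close under arbitrary unions to get τ_{X×Y}; counting gives |τ_{X×Y}| = 27.


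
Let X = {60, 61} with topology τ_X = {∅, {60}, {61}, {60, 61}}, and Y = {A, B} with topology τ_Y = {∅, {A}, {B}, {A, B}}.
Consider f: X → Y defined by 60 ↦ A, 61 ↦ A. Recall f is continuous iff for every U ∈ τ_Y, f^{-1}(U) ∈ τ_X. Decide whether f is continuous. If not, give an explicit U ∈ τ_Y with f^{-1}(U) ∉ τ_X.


f IS continuous.

Compute f^{-1}(U) for each U ∈ τ_Y:
  U = ∅: f^{-1}(U) = ∅ ∈ τ_X ✓.
  U = {A}: f^{-1}(U) = {60, 61} ∈ τ_X ✓.
  U = {B}: f^{-1}(U) = ∅ ∈ τ_X ✓.
  U = {A, B}: f^{-1}(U) = {60, 61} ∈ τ_X ✓.
Every preimage lies in τ_X, so f IS continuous.


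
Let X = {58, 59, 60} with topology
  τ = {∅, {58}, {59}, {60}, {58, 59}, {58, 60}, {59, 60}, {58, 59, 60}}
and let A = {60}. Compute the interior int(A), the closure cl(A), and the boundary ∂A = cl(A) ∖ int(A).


int(A) = {60}, cl(A) = {60}, ∂A = ∅.

Closed sets in (X, τ) are complements of opens:
  closed(X, τ) = {∅, {58}, {59}, {60}, {58, 59}, {58, 60}, {59, 60}, {58, 59, 60}}.
int(A) = ⋃ {U ∈ τ : U ⊆ A}. Opens contained in A: ∅, {60}.
Taking the union of these: int(A) = {60}.
cl(A) = ⋂ {C closed : A ⊆ C}. Closed sets containing A: {60}, {58, 60}, {59, 60}, {58, 59, 60}.
Intersecting these: cl(A) = {60}.
∂A = cl(A) ∖ int(A) = {60} ∖ {60} = ∅.


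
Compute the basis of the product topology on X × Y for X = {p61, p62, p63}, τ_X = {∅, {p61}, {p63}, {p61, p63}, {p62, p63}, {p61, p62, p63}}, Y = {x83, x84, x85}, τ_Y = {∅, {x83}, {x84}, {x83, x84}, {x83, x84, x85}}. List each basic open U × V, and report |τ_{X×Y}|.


Basis B = {∅ × ∅, {p61} × {x83}, {p61} × {x84}, {p63} × {x83}, {p63} × {x84}, {p61} × {x83, x84}, {p61, p63} × {x83}, {p61, p63} × {x84}, {p62, p63} × {x83}, {p62, p63} × {x84}, {p63} × {x83, x84}, {p61} × {x83, x84, x85}, {p61, p62, p63} × {x83}, {p61, p62, p63} × {x84}, {p63} × {x83, x84, x85}, {p61, p63} × {x83, x84}, {p62, p63} × {x83, x84}, {p61, p63} × {x83, x84, x85}, {p61, p62, p63} × {x83, x84}, {p62, p63} × {x83, x84, x85}, {p61, p62, p63} × {x83, x84, x85}}; |τ_{X×Y}| = 70.

Enumerate products U × V with U ∈ τ_X, V ∈ τ_Y (deduplicated):
  ∅ × ∅ = {} (∅)
  {p61} × {x83} = {(p61,x83)}
  {p61} × {x84} = {(p61,x84)}
  {p63} × {x83} = {(p63,x83)}
  {p63} × {x84} = {(p63,x84)}
  {p61} × {x83, x84} = {(p61,x83), (p61,x84)}
  {p61, p63} × {x83} = {(p61,x83), (p63,x83)}
  {p61, p63} × {x84} = {(p61,x84), (p63,x84)}
  {p62, p63} × {x83} = {(p62,x83), (p63,x83)}
  {p62, p63} × {x84} = {(p62,x84), (p63,x84)}
  {p63} × {x83, x84} = {(p63,x83), (p63,x84)}
  {p61} × {x83, x84, x85} = {(p61,x83), (p61,x84), (p61,x85)}
  {p61, p62, p63} × {x83} = {(p61,x83), (p62,x83), (p63,x83)}
  {p61, p62, p63} × {x84} = {(p61,x84), (p62,x84), (p63,x84)}
  {p63} × {x83, x84, x85} = {(p63,x83), (p63,x84), (p63,x85)}
  {p61, p63} × {x83, x84} = {(p61,x83), (p61,x84), (p63,x83), (p63,x84)}
  {p62, p63} × {x83, x84} = {(p62,x83), (p62,x84), (p63,x83), (p63,x84)}
  {p61, p63} × {x83, x84, x85} = {(p61,x83), (p61,x84), (p61,x85), (p63,x83), (p63,x84), (p63,x85)}
  {p61, p62, p63} × {x83, x84} = {(p61,x83), (p61,x84), (p62,x83), (p62,x84), (p63,x83), (p63,x84)}
  {p62, p63} × {x83, x84, x85} = {(p62,x83), (p62,x84), (p62,x85), (p63,x83), (p63,x84), (p63,x85)}
  {p61, p62, p63} × {x83, x84, x85} = {(p61,x83), (p61,x84), (p61,x85), (p62,x83), (p62,x84), (p62,x85), (p63,x83), (p63,x84), (p63,x85)}
These 21 distinct sets form the basis B.
Close under arbitrary unions to get τ_{X×Y}; counting gives |τ_{X×Y}| = 70.


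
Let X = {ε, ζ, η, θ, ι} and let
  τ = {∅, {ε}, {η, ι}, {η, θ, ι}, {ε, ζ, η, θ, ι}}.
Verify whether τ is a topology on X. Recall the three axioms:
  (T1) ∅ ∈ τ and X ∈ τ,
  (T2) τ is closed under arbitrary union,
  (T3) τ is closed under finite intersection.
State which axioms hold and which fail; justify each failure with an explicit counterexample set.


τ is NOT a topology on X.

Axiom (T1): ∅ ∈ τ? Yes; X ∈ τ? Yes.
Axiom (T2/T3): check pairwise unions and intersections of members of τ.
Counterexample for (T2): {ε} ∪ {η, ι} = {ε, η, ι} ∉ τ. Therefore τ is NOT a topology.


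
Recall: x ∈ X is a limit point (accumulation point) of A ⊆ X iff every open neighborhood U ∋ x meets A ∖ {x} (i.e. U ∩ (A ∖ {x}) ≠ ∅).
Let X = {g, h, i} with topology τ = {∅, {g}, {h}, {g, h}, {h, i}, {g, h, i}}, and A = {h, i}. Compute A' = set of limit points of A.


A' = {i}

For each x ∈ X, list the open sets U ∈ τ with x ∈ U, then check whether U ∩ (A ∖ {x}) ≠ ∅ for every such U.
  x = g: open {g} ∋ x has {g} ∩ (A ∖ {g}) = ∅, so x is NOT a limit point.
  x = h: open {h} ∋ x has {h} ∩ (A ∖ {h}) = ∅, so x is NOT a limit point.
  x = i: opens ∋ x are {h, i}, {g, h, i}; each meets A ∖ {i}, so x IS a limit point.
Collecting: A' = {i}.


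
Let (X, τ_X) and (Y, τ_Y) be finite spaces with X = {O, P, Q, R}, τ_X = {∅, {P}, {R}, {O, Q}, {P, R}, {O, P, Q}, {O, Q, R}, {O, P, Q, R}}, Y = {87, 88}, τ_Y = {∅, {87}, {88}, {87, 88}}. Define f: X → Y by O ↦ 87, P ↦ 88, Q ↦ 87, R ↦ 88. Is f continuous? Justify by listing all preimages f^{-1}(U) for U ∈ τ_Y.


f IS continuous.

Compute f^{-1}(U) for each U ∈ τ_Y:
  U = ∅: f^{-1}(U) = ∅ ∈ τ_X ✓.
  U = {87}: f^{-1}(U) = {O, Q} ∈ τ_X ✓.
  U = {88}: f^{-1}(U) = {P, R} ∈ τ_X ✓.
  U = {87, 88}: f^{-1}(U) = {O, P, Q, R} ∈ τ_X ✓.
Every preimage lies in τ_X, so f IS continuous.


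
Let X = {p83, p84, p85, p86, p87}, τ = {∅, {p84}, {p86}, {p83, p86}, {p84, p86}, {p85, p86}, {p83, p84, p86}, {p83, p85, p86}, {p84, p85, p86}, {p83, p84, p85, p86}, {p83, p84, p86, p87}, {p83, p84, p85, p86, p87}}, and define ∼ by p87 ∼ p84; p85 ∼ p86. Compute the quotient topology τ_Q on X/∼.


X/∼ = {[p83], [p84=p87], [p85=p86]}; |τ_Q| = 4.

Equivalence classes: [p83], [p84=p87], [p85=p86].
Quotient map π: X → X/∼ sends p83 ↦ [p83], p84 ↦ [p84=p87], p85 ↦ [p85=p86], p86 ↦ [p85=p86], p87 ↦ [p84=p87].
For each subset V ⊆ X/∼, compute π^{-1}(V) ⊆ X and check whether π^{-1}(V) ∈ τ. V is open in τ_Q iff π^{-1}(V) ∈ τ.
  V = {}: π^{-1}(V) = ∅ ∈ τ ✓.
  V = {[p83]}: π^{-1}(V) = {p83} ∉ τ ✗.
  V = {[p84=p87]}: π^{-1}(V) = {p84, p87} ∉ τ ✗.
  V = {[p83], [p84=p87]}: π^{-1}(V) = {p83, p84, p87} ∉ τ ✗.
  V = {[p85=p86]}: π^{-1}(V) = {p85, p86} ∈ τ ✓.
  V = {[p83], [p85=p86]}: π^{-1}(V) = {p83, p85, p86} ∈ τ ✓.
  V = {[p84=p87], [p85=p86]}: π^{-1}(V) = {p84, p85, p86, p87} ∉ τ ✗.
  V = {[p83], [p84=p87], [p85=p86]}: π^{-1}(V) = {p83, p84, p85, p86, p87} ∈ τ ✓.
Open sets in the quotient: τ_Q = {{}, {[p85=p86]}, {[p83], [p85=p86]}, {[p83], [p84=p87], [p85=p86]}} (4 elements).


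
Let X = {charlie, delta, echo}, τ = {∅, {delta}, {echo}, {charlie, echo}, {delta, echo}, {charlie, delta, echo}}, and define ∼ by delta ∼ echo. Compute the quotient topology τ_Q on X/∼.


X/∼ = {[charlie], [delta=echo]}; |τ_Q| = 3.

Equivalence classes: [charlie], [delta=echo].
Quotient map π: X → X/∼ sends charlie ↦ [charlie], delta ↦ [delta=echo], echo ↦ [delta=echo].
For each subset V ⊆ X/∼, compute π^{-1}(V) ⊆ X and check whether π^{-1}(V) ∈ τ. V is open in τ_Q iff π^{-1}(V) ∈ τ.
  V = {}: π^{-1}(V) = ∅ ∈ τ ✓.
  V = {[charlie]}: π^{-1}(V) = {charlie} ∉ τ ✗.
  V = {[delta=echo]}: π^{-1}(V) = {delta, echo} ∈ τ ✓.
  V = {[charlie], [delta=echo]}: π^{-1}(V) = {charlie, delta, echo} ∈ τ ✓.
Open sets in the quotient: τ_Q = {{}, {[delta=echo]}, {[charlie], [delta=echo]}} (3 elements).


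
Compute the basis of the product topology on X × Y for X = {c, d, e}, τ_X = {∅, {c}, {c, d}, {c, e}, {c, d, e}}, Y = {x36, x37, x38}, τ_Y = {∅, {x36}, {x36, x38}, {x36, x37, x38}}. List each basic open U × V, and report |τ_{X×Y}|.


Basis B = {∅ × ∅, {c} × {x36}, {c} × {x36, x38}, {c, d} × {x36}, {c, e} × {x36}, {c} × {x36, x37, x38}, {c, d, e} × {x36}, {c, d} × {x36, x38}, {c, e} × {x36, x38}, {c, d} × {x36, x37, x38}, {c, e} × {x36, x37, x38}, {c, d, e} × {x36, x38}, {c, d, e} × {x36, x37, x38}}; |τ_{X×Y}| = 30.

Enumerate products U × V with U ∈ τ_X, V ∈ τ_Y (deduplicated):
  ∅ × ∅ = {} (∅)
  {c} × {x36} = {(c,x36)}
  {c} × {x36, x38} = {(c,x36), (c,x38)}
  {c, d} × {x36} = {(c,x36), (d,x36)}
  {c, e} × {x36} = {(c,x36), (e,x36)}
  {c} × {x36, x37, x38} = {(c,x36), (c,x37), (c,x38)}
  {c, d, e} × {x36} = {(c,x36), (d,x36), (e,x36)}
  {c, d} × {x36, x38} = {(c,x36), (c,x38), (d,x36), (d,x38)}
  {c, e} × {x36, x38} = {(c,x36), (c,x38), (e,x36), (e,x38)}
  {c, d} × {x36, x37, x38} = {(c,x36), (c,x37), (c,x38), (d,x36), (d,x37), (d,x38)}
  {c, e} × {x36, x37, x38} = {(c,x36), (c,x37), (c,x38), (e,x36), (e,x37), (e,x38)}
  {c, d, e} × {x36, x38} = {(c,x36), (c,x38), (d,x36), (d,x38), (e,x36), (e,x38)}
  {c, d, e} × {x36, x37, x38} = {(c,x36), (c,x37), (c,x38), (d,x36), (d,x37), (d,x38), (e,x36), (e,x37), (e,x38)}
These 13 distinct sets form the basis B.
Close under arbitrary unions to get τ_{X×Y}; counting gives |τ_{X×Y}| = 30.


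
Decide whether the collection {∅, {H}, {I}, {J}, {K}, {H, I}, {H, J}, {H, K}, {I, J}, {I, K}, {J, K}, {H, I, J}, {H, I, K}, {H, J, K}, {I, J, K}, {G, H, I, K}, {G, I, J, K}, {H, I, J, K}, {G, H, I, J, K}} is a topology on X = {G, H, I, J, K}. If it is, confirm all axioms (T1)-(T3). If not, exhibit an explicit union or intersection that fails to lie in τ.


τ is NOT a topology on X.

Axiom (T1): ∅ ∈ τ? Yes; X ∈ τ? Yes.
Axiom (T2/T3): check pairwise unions and intersections of members of τ.
Counterexample for (T3): {G, H, I, K} ∩ {G, I, J, K} = {G, I, K} ∉ τ. Therefore τ is NOT a topology.


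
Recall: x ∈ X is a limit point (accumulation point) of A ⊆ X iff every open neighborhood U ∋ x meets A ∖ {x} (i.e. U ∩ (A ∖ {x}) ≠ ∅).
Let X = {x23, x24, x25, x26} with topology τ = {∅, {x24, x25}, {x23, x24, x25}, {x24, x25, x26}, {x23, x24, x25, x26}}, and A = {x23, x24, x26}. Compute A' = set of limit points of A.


A' = {x23, x25, x26}

For each x ∈ X, list the open sets U ∈ τ with x ∈ U, then check whether U ∩ (A ∖ {x}) ≠ ∅ for every such U.
  x = x23: opens ∋ x are {x23, x24, x25}, {x23, x24, x25, x26}; each meets A ∖ {x23}, so x IS a limit point.
  x = x24: open {x24, x25} ∋ x has {x24, x25} ∩ (A ∖ {x24}) = ∅, so x is NOT a limit point.
  x = x25: opens ∋ x are {x24, x25}, {x23, x24, x25}, {x24, x25, x26}, {x23, x24, x25, x26}; each meets A ∖ {x25}, so x IS a limit point.
  x = x26: opens ∋ x are {x24, x25, x26}, {x23, x24, x25, x26}; each meets A ∖ {x26}, so x IS a limit point.
Collecting: A' = {x23, x25, x26}.


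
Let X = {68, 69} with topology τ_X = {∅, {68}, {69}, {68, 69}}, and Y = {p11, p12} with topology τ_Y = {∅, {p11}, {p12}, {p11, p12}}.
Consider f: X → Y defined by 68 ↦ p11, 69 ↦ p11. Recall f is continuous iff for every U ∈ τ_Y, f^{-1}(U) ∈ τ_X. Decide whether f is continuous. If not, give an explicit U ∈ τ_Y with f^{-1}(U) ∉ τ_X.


f IS continuous.

Compute f^{-1}(U) for each U ∈ τ_Y:
  U = ∅: f^{-1}(U) = ∅ ∈ τ_X ✓.
  U = {p11}: f^{-1}(U) = {68, 69} ∈ τ_X ✓.
  U = {p12}: f^{-1}(U) = ∅ ∈ τ_X ✓.
  U = {p11, p12}: f^{-1}(U) = {68, 69} ∈ τ_X ✓.
Every preimage lies in τ_X, so f IS continuous.


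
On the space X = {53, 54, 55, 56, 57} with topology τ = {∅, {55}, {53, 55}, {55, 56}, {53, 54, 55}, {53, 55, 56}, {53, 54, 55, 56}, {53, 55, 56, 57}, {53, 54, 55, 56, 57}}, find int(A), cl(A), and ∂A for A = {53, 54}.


int(A) = ∅, cl(A) = {53, 54, 57}, ∂A = {53, 54, 57}.

Closed sets in (X, τ) are complements of opens:
  closed(X, τ) = {∅, {54}, {57}, {54, 57}, {56, 57}, {53, 54, 57}, {54, 56, 57}, {53, 54, 56, 57}, {53, 54, 55, 56, 57}}.
int(A) = ⋃ {U ∈ τ : U ⊆ A}. Opens contained in A: ∅.
Taking the union of these: int(A) = ∅.
cl(A) = ⋂ {C closed : A ⊆ C}. Closed sets containing A: {53, 54, 57}, {53, 54, 56, 57}, {53, 54, 55, 56, 57}.
Intersecting these: cl(A) = {53, 54, 57}.
∂A = cl(A) ∖ int(A) = {53, 54, 57} ∖ ∅ = {53, 54, 57}.


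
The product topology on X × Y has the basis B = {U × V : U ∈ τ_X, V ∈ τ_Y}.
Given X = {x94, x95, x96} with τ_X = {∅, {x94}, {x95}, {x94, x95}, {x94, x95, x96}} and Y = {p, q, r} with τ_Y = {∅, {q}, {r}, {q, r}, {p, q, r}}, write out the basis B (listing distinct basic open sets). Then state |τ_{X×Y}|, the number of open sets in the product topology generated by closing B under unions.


Basis B = {∅ × ∅, {x94} × {q}, {x94} × {r}, {x95} × {q}, {x95} × {r}, {x94} × {q, r}, {x94, x95} × {q}, {x94, x95} × {r}, {x95} × {q, r}, {x94} × {p, q, r}, {x94, x95, x96} × {q}, {x94, x95, x96} × {r}, {x95} × {p, q, r}, {x94, x95} × {q, r}, {x94, x95} × {p, q, r}, {x94, x95, x96} × {q, r}, {x94, x95, x96} × {p, q, r}}; |τ_{X×Y}| = 48.

Enumerate products U × V with U ∈ τ_X, V ∈ τ_Y (deduplicated):
  ∅ × ∅ = {} (∅)
  {x94} × {q} = {(x94,q)}
  {x94} × {r} = {(x94,r)}
  {x95} × {q} = {(x95,q)}
  {x95} × {r} = {(x95,r)}
  {x94} × {q, r} = {(x94,q), (x94,r)}
  {x94, x95} × {q} = {(x94,q), (x95,q)}
  {x94, x95} × {r} = {(x94,r), (x95,r)}
  {x95} × {q, r} = {(x95,q), (x95,r)}
  {x94} × {p, q, r} = {(x94,p), (x94,q), (x94,r)}
  {x94, x95, x96} × {q} = {(x94,q), (x95,q), (x96,q)}
  {x94, x95, x96} × {r} = {(x94,r), (x95,r), (x96,r)}
  {x95} × {p, q, r} = {(x95,p), (x95,q), (x95,r)}
  {x94, x95} × {q, r} = {(x94,q), (x94,r), (x95,q), (x95,r)}
  {x94, x95} × {p, q, r} = {(x94,p), (x94,q), (x94,r), (x95,p), (x95,q), (x95,r)}
  {x94, x95, x96} × {q, r} = {(x94,q), (x94,r), (x95,q), (x95,r), (x96,q), (x96,r)}
  {x94, x95, x96} × {p, q, r} = {(x94,p), (x94,q), (x94,r), (x95,p), (x95,q), (x95,r), (x96,p), (x96,q), (x96,r)}
These 17 distinct sets form the basis B.
Close under arbitrary unions to get τ_{X×Y}; counting gives |τ_{X×Y}| = 48.


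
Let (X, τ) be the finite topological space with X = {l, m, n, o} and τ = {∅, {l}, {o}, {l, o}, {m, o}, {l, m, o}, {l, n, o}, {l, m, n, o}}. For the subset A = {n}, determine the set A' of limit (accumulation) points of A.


A' = ∅

For each x ∈ X, list the open sets U ∈ τ with x ∈ U, then check whether U ∩ (A ∖ {x}) ≠ ∅ for every such U.
  x = l: open {l} ∋ x has {l} ∩ (A ∖ {l}) = ∅, so x is NOT a limit point.
  x = m: open {m, o} ∋ x has {m, o} ∩ (A ∖ {m}) = ∅, so x is NOT a limit point.
  x = n: open {l, n, o} ∋ x has {l, n, o} ∩ (A ∖ {n}) = ∅, so x is NOT a limit point.
  x = o: open {o} ∋ x has {o} ∩ (A ∖ {o}) = ∅, so x is NOT a limit point.
Collecting: A' = ∅.


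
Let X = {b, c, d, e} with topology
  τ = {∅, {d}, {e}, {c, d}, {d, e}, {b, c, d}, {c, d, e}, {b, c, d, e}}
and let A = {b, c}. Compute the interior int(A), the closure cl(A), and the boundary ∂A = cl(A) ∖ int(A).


int(A) = ∅, cl(A) = {b, c}, ∂A = {b, c}.

Closed sets in (X, τ) are complements of opens:
  closed(X, τ) = {∅, {b}, {e}, {b, c}, {b, e}, {b, c, d}, {b, c, e}, {b, c, d, e}}.
int(A) = ⋃ {U ∈ τ : U ⊆ A}. Opens contained in A: ∅.
Taking the union of these: int(A) = ∅.
cl(A) = ⋂ {C closed : A ⊆ C}. Closed sets containing A: {b, c}, {b, c, d}, {b, c, e}, {b, c, d, e}.
Intersecting these: cl(A) = {b, c}.
∂A = cl(A) ∖ int(A) = {b, c} ∖ ∅ = {b, c}.


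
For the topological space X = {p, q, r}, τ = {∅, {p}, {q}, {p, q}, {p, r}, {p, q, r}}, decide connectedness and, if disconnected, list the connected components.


(X, τ) is disconnected; components = [{q}, {p, r}].

Find clopen sets (U ∈ τ with X ∖ U ∈ τ):
  U = ∅, X ∖ U = {p, q, r} — both open, so U is clopen.
  U = {q}, X ∖ U = {p, r} — both open, so U is clopen.
  U = {p, r}, X ∖ U = {q} — both open, so U is clopen.
  U = {p, q, r}, X ∖ U = ∅ — both open, so U is clopen.
Nontrivial clopen(s) exist: e.g. {q}. So (X, τ) is disconnected.
Compute connected components by grouping points that agree on all clopens:
  component: {q}
  component: {p, r}


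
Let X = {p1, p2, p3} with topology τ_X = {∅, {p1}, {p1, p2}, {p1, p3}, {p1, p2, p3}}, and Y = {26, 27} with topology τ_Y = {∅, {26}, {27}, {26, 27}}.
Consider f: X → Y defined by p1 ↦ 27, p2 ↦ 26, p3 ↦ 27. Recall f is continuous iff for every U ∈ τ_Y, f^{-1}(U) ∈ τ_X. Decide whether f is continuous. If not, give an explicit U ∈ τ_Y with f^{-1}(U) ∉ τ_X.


f is NOT continuous.

Compute f^{-1}(U) for each U ∈ τ_Y:
  U = ∅: f^{-1}(U) = ∅ ∈ τ_X ✓.
  U = {26}: f^{-1}(U) = {p2} ∉ τ_X ✗.
  U = {27}: f^{-1}(U) = {p1, p3} ∈ τ_X ✓.
  U = {26, 27}: f^{-1}(U) = {p1, p2, p3} ∈ τ_X ✓.
Found U = {26} with f^{-1}(U) = {p2} not in τ_X. Therefore f is NOT continuous.


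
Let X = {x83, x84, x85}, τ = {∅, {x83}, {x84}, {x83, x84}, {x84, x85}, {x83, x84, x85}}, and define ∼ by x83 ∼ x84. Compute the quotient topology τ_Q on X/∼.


X/∼ = {[x83=x84], [x85]}; |τ_Q| = 3.

Equivalence classes: [x83=x84], [x85].
Quotient map π: X → X/∼ sends x83 ↦ [x83=x84], x84 ↦ [x83=x84], x85 ↦ [x85].
For each subset V ⊆ X/∼, compute π^{-1}(V) ⊆ X and check whether π^{-1}(V) ∈ τ. V is open in τ_Q iff π^{-1}(V) ∈ τ.
  V = {}: π^{-1}(V) = ∅ ∈ τ ✓.
  V = {[x83=x84]}: π^{-1}(V) = {x83, x84} ∈ τ ✓.
  V = {[x85]}: π^{-1}(V) = {x85} ∉ τ ✗.
  V = {[x83=x84], [x85]}: π^{-1}(V) = {x83, x84, x85} ∈ τ ✓.
Open sets in the quotient: τ_Q = {{}, {[x83=x84]}, {[x83=x84], [x85]}} (3 elements).


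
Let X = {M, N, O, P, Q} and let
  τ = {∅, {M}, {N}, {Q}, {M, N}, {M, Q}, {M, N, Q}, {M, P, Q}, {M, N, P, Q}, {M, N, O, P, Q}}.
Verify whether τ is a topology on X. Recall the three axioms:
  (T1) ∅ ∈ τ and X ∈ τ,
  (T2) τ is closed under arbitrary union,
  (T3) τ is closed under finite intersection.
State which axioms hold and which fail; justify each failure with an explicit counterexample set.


τ is NOT a topology on X.

Axiom (T1): ∅ ∈ τ? Yes; X ∈ τ? Yes.
Axiom (T2/T3): check pairwise unions and intersections of members of τ.
Counterexample for (T2): {N} ∪ {Q} = {N, Q} ∉ τ. Therefore τ is NOT a topology.


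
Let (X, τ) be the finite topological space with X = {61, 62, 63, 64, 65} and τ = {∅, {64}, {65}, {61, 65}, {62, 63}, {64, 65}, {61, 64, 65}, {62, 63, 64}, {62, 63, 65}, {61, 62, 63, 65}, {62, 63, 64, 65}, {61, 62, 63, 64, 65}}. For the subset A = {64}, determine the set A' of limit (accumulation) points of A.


A' = ∅

For each x ∈ X, list the open sets U ∈ τ with x ∈ U, then check whether U ∩ (A ∖ {x}) ≠ ∅ for every such U.
  x = 61: open {61, 65} ∋ x has {61, 65} ∩ (A ∖ {61}) = ∅, so x is NOT a limit point.
  x = 62: open {62, 63} ∋ x has {62, 63} ∩ (A ∖ {62}) = ∅, so x is NOT a limit point.
  x = 63: open {62, 63} ∋ x has {62, 63} ∩ (A ∖ {63}) = ∅, so x is NOT a limit point.
  x = 64: open {64} ∋ x has {64} ∩ (A ∖ {64}) = ∅, so x is NOT a limit point.
  x = 65: open {65} ∋ x has {65} ∩ (A ∖ {65}) = ∅, so x is NOT a limit point.
Collecting: A' = ∅.


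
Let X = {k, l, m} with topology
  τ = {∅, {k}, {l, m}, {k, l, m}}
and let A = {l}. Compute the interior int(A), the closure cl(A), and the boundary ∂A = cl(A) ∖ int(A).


int(A) = ∅, cl(A) = {l, m}, ∂A = {l, m}.

Closed sets in (X, τ) are complements of opens:
  closed(X, τ) = {∅, {k}, {l, m}, {k, l, m}}.
int(A) = ⋃ {U ∈ τ : U ⊆ A}. Opens contained in A: ∅.
Taking the union of these: int(A) = ∅.
cl(A) = ⋂ {C closed : A ⊆ C}. Closed sets containing A: {l, m}, {k, l, m}.
Intersecting these: cl(A) = {l, m}.
∂A = cl(A) ∖ int(A) = {l, m} ∖ ∅ = {l, m}.


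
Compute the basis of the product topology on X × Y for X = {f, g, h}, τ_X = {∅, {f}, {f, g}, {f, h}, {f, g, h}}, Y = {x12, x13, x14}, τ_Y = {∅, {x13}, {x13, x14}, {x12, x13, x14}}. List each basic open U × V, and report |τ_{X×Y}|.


Basis B = {∅ × ∅, {f} × {x13}, {f} × {x13, x14}, {f, g} × {x13}, {f, h} × {x13}, {f} × {x12, x13, x14}, {f, g, h} × {x13}, {f, g} × {x13, x14}, {f, h} × {x13, x14}, {f, g} × {x12, x13, x14}, {f, h} × {x12, x13, x14}, {f, g, h} × {x13, x14}, {f, g, h} × {x12, x13, x14}}; |τ_{X×Y}| = 30.

Enumerate products U × V with U ∈ τ_X, V ∈ τ_Y (deduplicated):
  ∅ × ∅ = {} (∅)
  {f} × {x13} = {(f,x13)}
  {f} × {x13, x14} = {(f,x13), (f,x14)}
  {f, g} × {x13} = {(f,x13), (g,x13)}
  {f, h} × {x13} = {(f,x13), (h,x13)}
  {f} × {x12, x13, x14} = {(f,x12), (f,x13), (f,x14)}
  {f, g, h} × {x13} = {(f,x13), (g,x13), (h,x13)}
  {f, g} × {x13, x14} = {(f,x13), (f,x14), (g,x13), (g,x14)}
  {f, h} × {x13, x14} = {(f,x13), (f,x14), (h,x13), (h,x14)}
  {f, g} × {x12, x13, x14} = {(f,x12), (f,x13), (f,x14), (g,x12), (g,x13), (g,x14)}
  {f, h} × {x12, x13, x14} = {(f,x12), (f,x13), (f,x14), (h,x12), (h,x13), (h,x14)}
  {f, g, h} × {x13, x14} = {(f,x13), (f,x14), (g,x13), (g,x14), (h,x13), (h,x14)}
  {f, g, h} × {x12, x13, x14} = {(f,x12), (f,x13), (f,x14), (g,x12), (g,x13), (g,x14), (h,x12), (h,x13), (h,x14)}
These 13 distinct sets form the basis B.
Close under arbitrary unions to get τ_{X×Y}; counting gives |τ_{X×Y}| = 30.


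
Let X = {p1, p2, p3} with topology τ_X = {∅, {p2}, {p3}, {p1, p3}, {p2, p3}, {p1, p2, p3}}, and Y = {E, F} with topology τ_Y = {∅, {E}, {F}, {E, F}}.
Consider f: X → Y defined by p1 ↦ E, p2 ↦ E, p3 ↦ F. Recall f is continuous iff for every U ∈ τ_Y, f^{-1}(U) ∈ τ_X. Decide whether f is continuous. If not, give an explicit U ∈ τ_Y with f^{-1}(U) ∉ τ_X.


f is NOT continuous.

Compute f^{-1}(U) for each U ∈ τ_Y:
  U = ∅: f^{-1}(U) = ∅ ∈ τ_X ✓.
  U = {E}: f^{-1}(U) = {p1, p2} ∉ τ_X ✗.
  U = {F}: f^{-1}(U) = {p3} ∈ τ_X ✓.
  U = {E, F}: f^{-1}(U) = {p1, p2, p3} ∈ τ_X ✓.
Found U = {E} with f^{-1}(U) = {p1, p2} not in τ_X. Therefore f is NOT continuous.


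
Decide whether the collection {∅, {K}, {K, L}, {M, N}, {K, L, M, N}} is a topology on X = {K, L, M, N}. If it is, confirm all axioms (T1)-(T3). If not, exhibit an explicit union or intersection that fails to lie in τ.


τ is NOT a topology on X.

Axiom (T1): ∅ ∈ τ? Yes; X ∈ τ? Yes.
Axiom (T2/T3): check pairwise unions and intersections of members of τ.
Counterexample for (T2): {K} ∪ {M, N} = {K, M, N} ∉ τ. Therefore τ is NOT a topology.


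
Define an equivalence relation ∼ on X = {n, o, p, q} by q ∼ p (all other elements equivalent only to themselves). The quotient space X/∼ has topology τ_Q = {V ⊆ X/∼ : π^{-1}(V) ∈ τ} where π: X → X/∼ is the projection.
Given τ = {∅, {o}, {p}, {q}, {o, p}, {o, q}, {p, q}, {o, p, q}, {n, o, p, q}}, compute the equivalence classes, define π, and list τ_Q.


X/∼ = {[n], [o], [p=q]}; |τ_Q| = 5.

Equivalence classes: [n], [o], [p=q].
Quotient map π: X → X/∼ sends n ↦ [n], o ↦ [o], p ↦ [p=q], q ↦ [p=q].
For each subset V ⊆ X/∼, compute π^{-1}(V) ⊆ X and check whether π^{-1}(V) ∈ τ. V is open in τ_Q iff π^{-1}(V) ∈ τ.
  V = {}: π^{-1}(V) = ∅ ∈ τ ✓.
  V = {[n]}: π^{-1}(V) = {n} ∉ τ ✗.
  V = {[o]}: π^{-1}(V) = {o} ∈ τ ✓.
  V = {[n], [o]}: π^{-1}(V) = {n, o} ∉ τ ✗.
  V = {[p=q]}: π^{-1}(V) = {p, q} ∈ τ ✓.
  V = {[n], [p=q]}: π^{-1}(V) = {n, p, q} ∉ τ ✗.
  V = {[o], [p=q]}: π^{-1}(V) = {o, p, q} ∈ τ ✓.
  V = {[n], [o], [p=q]}: π^{-1}(V) = {n, o, p, q} ∈ τ ✓.
Open sets in the quotient: τ_Q = {{}, {[o]}, {[p=q]}, {[o], [p=q]}, {[n], [o], [p=q]}} (5 elements).


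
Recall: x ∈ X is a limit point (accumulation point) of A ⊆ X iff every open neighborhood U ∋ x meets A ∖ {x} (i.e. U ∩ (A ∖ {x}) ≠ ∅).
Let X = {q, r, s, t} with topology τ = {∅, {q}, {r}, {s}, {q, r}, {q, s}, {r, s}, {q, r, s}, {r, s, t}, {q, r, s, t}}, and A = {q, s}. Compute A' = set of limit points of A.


A' = {t}

For each x ∈ X, list the open sets U ∈ τ with x ∈ U, then check whether U ∩ (A ∖ {x}) ≠ ∅ for every such U.
  x = q: open {q} ∋ x has {q} ∩ (A ∖ {q}) = ∅, so x is NOT a limit point.
  x = r: open {r} ∋ x has {r} ∩ (A ∖ {r}) = ∅, so x is NOT a limit point.
  x = s: open {s} ∋ x has {s} ∩ (A ∖ {s}) = ∅, so x is NOT a limit point.
  x = t: opens ∋ x are {r, s, t}, {q, r, s, t}; each meets A ∖ {t}, so x IS a limit point.
Collecting: A' = {t}.


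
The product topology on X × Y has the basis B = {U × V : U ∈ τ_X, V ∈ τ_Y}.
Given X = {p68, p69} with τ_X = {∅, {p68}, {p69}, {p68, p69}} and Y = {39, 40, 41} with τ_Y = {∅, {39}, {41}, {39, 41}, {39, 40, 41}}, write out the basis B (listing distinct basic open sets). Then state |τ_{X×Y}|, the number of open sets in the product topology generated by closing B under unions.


Basis B = {∅ × ∅, {p68} × {39}, {p68} × {41}, {p69} × {39}, {p69} × {41}, {p68} × {39, 41}, {p68, p69} × {39}, {p68, p69} × {41}, {p69} × {39, 41}, {p68} × {39, 40, 41}, {p69} × {39, 40, 41}, {p68, p69} × {39, 41}, {p68, p69} × {39, 40, 41}}; |τ_{X×Y}| = 25.

Enumerate products U × V with U ∈ τ_X, V ∈ τ_Y (deduplicated):
  ∅ × ∅ = {} (∅)
  {p68} × {39} = {(p68,39)}
  {p68} × {41} = {(p68,41)}
  {p69} × {39} = {(p69,39)}
  {p69} × {41} = {(p69,41)}
  {p68} × {39, 41} = {(p68,39), (p68,41)}
  {p68, p69} × {39} = {(p68,39), (p69,39)}
  {p68, p69} × {41} = {(p68,41), (p69,41)}
  {p69} × {39, 41} = {(p69,39), (p69,41)}
  {p68} × {39, 40, 41} = {(p68,39), (p68,40), (p68,41)}
  {p69} × {39, 40, 41} = {(p69,39), (p69,40), (p69,41)}
  {p68, p69} × {39, 41} = {(p68,39), (p68,41), (p69,39), (p69,41)}
  {p68, p69} × {39, 40, 41} = {(p68,39), (p68,40), (p68,41), (p69,39), (p69,40), (p69,41)}
These 13 distinct sets form the basis B.
Close under arbitrary unions to get τ_{X×Y}; counting gives |τ_{X×Y}| = 25.


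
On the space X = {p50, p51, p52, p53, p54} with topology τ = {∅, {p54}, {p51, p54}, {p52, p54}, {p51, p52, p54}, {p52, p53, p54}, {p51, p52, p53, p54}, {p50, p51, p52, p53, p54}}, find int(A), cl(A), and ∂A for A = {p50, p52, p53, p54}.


int(A) = {p52, p53, p54}, cl(A) = {p50, p51, p52, p53, p54}, ∂A = {p50, p51}.

Closed sets in (X, τ) are complements of opens:
  closed(X, τ) = {∅, {p50}, {p50, p51}, {p50, p53}, {p50, p51, p53}, {p50, p52, p53}, {p50, p51, p52, p53}, {p50, p51, p52, p53, p54}}.
int(A) = ⋃ {U ∈ τ : U ⊆ A}. Opens contained in A: ∅, {p54}, {p52, p54}, {p52, p53, p54}.
Taking the union of these: int(A) = {p52, p53, p54}.
cl(A) = ⋂ {C closed : A ⊆ C}. Closed sets containing A: {p50, p51, p52, p53, p54}.
Intersecting these: cl(A) = {p50, p51, p52, p53, p54}.
∂A = cl(A) ∖ int(A) = {p50, p51, p52, p53, p54} ∖ {p52, p53, p54} = {p50, p51}.


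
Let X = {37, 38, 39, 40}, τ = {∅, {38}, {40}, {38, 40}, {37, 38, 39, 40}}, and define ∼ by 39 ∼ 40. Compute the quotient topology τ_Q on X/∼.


X/∼ = {[37], [38], [39=40]}; |τ_Q| = 3.

Equivalence classes: [37], [38], [39=40].
Quotient map π: X → X/∼ sends 37 ↦ [37], 38 ↦ [38], 39 ↦ [39=40], 40 ↦ [39=40].
For each subset V ⊆ X/∼, compute π^{-1}(V) ⊆ X and check whether π^{-1}(V) ∈ τ. V is open in τ_Q iff π^{-1}(V) ∈ τ.
  V = {}: π^{-1}(V) = ∅ ∈ τ ✓.
  V = {[37]}: π^{-1}(V) = {37} ∉ τ ✗.
  V = {[38]}: π^{-1}(V) = {38} ∈ τ ✓.
  V = {[37], [38]}: π^{-1}(V) = {37, 38} ∉ τ ✗.
  V = {[39=40]}: π^{-1}(V) = {39, 40} ∉ τ ✗.
  V = {[37], [39=40]}: π^{-1}(V) = {37, 39, 40} ∉ τ ✗.
  V = {[38], [39=40]}: π^{-1}(V) = {38, 39, 40} ∉ τ ✗.
  V = {[37], [38], [39=40]}: π^{-1}(V) = {37, 38, 39, 40} ∈ τ ✓.
Open sets in the quotient: τ_Q = {{}, {[38]}, {[37], [38], [39=40]}} (3 elements).


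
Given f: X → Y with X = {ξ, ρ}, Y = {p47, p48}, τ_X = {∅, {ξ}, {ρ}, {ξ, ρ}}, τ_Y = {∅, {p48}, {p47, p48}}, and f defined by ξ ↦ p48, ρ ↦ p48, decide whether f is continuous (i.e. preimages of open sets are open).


f IS continuous.

Compute f^{-1}(U) for each U ∈ τ_Y:
  U = ∅: f^{-1}(U) = ∅ ∈ τ_X ✓.
  U = {p48}: f^{-1}(U) = {ξ, ρ} ∈ τ_X ✓.
  U = {p47, p48}: f^{-1}(U) = {ξ, ρ} ∈ τ_X ✓.
Every preimage lies in τ_X, so f IS continuous.


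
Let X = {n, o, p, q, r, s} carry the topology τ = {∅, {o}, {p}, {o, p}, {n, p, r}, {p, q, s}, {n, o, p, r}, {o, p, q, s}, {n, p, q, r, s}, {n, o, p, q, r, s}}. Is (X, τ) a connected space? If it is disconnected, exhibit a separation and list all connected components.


(X, τ) is disconnected; components = [{o}, {n, p, q, r, s}].

Find clopen sets (U ∈ τ with X ∖ U ∈ τ):
  U = ∅, X ∖ U = {n, o, p, q, r, s} — both open, so U is clopen.
  U = {o}, X ∖ U = {n, p, q, r, s} — both open, so U is clopen.
  U = {n, p, q, r, s}, X ∖ U = {o} — both open, so U is clopen.
  U = {n, o, p, q, r, s}, X ∖ U = ∅ — both open, so U is clopen.
Nontrivial clopen(s) exist: e.g. {n, p, q, r, s}. So (X, τ) is disconnected.
Compute connected components by grouping points that agree on all clopens:
  component: {o}
  component: {n, p, q, r, s}


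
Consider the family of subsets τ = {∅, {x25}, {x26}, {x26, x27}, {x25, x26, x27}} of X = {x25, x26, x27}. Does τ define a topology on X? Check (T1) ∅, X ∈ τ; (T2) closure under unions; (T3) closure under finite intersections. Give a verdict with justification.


τ is NOT a topology on X.

Axiom (T1): ∅ ∈ τ? Yes; X ∈ τ? Yes.
Axiom (T2/T3): check pairwise unions and intersections of members of τ.
Counterexample for (T2): {x25} ∪ {x26} = {x25, x26} ∉ τ. Therefore τ is NOT a topology.


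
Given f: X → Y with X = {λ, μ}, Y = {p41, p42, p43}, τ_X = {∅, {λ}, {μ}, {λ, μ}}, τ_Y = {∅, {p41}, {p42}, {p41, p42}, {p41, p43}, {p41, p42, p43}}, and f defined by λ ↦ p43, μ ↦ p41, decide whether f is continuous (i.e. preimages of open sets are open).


f IS continuous.

Compute f^{-1}(U) for each U ∈ τ_Y:
  U = ∅: f^{-1}(U) = ∅ ∈ τ_X ✓.
  U = {p41}: f^{-1}(U) = {μ} ∈ τ_X ✓.
  U = {p42}: f^{-1}(U) = ∅ ∈ τ_X ✓.
  U = {p41, p42}: f^{-1}(U) = {μ} ∈ τ_X ✓.
  U = {p41, p43}: f^{-1}(U) = {λ, μ} ∈ τ_X ✓.
  U = {p41, p42, p43}: f^{-1}(U) = {λ, μ} ∈ τ_X ✓.
Every preimage lies in τ_X, so f IS continuous.


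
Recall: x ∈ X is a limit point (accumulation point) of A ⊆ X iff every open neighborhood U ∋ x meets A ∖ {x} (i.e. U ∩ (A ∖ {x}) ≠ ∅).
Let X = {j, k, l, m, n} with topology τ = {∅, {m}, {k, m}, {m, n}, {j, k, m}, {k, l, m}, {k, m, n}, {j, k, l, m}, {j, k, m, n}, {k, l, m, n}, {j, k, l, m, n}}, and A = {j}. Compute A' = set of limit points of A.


A' = ∅

For each x ∈ X, list the open sets U ∈ τ with x ∈ U, then check whether U ∩ (A ∖ {x}) ≠ ∅ for every such U.
  x = j: open {j, k, m} ∋ x has {j, k, m} ∩ (A ∖ {j}) = ∅, so x is NOT a limit point.
  x = k: open {k, m} ∋ x has {k, m} ∩ (A ∖ {k}) = ∅, so x is NOT a limit point.
  x = l: open {k, l, m} ∋ x has {k, l, m} ∩ (A ∖ {l}) = ∅, so x is NOT a limit point.
  x = m: open {m} ∋ x has {m} ∩ (A ∖ {m}) = ∅, so x is NOT a limit point.
  x = n: open {m, n} ∋ x has {m, n} ∩ (A ∖ {n}) = ∅, so x is NOT a limit point.
Collecting: A' = ∅.


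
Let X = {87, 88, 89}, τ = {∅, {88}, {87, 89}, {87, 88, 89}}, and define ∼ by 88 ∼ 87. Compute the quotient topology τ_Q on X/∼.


X/∼ = {[87=88], [89]}; |τ_Q| = 2.

Equivalence classes: [87=88], [89].
Quotient map π: X → X/∼ sends 87 ↦ [87=88], 88 ↦ [87=88], 89 ↦ [89].
For each subset V ⊆ X/∼, compute π^{-1}(V) ⊆ X and check whether π^{-1}(V) ∈ τ. V is open in τ_Q iff π^{-1}(V) ∈ τ.
  V = {}: π^{-1}(V) = ∅ ∈ τ ✓.
  V = {[87=88]}: π^{-1}(V) = {87, 88} ∉ τ ✗.
  V = {[89]}: π^{-1}(V) = {89} ∉ τ ✗.
  V = {[87=88], [89]}: π^{-1}(V) = {87, 88, 89} ∈ τ ✓.
Open sets in the quotient: τ_Q = {{}, {[87=88], [89]}} (2 elements).


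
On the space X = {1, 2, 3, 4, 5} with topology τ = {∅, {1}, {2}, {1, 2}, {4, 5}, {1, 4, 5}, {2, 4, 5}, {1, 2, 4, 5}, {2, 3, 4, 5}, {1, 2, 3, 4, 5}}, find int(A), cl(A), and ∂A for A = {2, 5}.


int(A) = {2}, cl(A) = {2, 3, 4, 5}, ∂A = {3, 4, 5}.

Closed sets in (X, τ) are complements of opens:
  closed(X, τ) = {∅, {1}, {3}, {1, 3}, {2, 3}, {1, 2, 3}, {3, 4, 5}, {1, 3, 4, 5}, {2, 3, 4, 5}, {1, 2, 3, 4, 5}}.
int(A) = ⋃ {U ∈ τ : U ⊆ A}. Opens contained in A: ∅, {2}.
Taking the union of these: int(A) = {2}.
cl(A) = ⋂ {C closed : A ⊆ C}. Closed sets containing A: {2, 3, 4, 5}, {1, 2, 3, 4, 5}.
Intersecting these: cl(A) = {2, 3, 4, 5}.
∂A = cl(A) ∖ int(A) = {2, 3, 4, 5} ∖ {2} = {3, 4, 5}.


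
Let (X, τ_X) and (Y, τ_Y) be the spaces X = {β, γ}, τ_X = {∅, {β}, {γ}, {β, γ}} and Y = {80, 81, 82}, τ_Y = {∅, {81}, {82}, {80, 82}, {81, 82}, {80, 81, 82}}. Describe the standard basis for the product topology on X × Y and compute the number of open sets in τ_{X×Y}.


Basis B = {∅ × ∅, {β} × {81}, {β} × {82}, {γ} × {81}, {γ} × {82}, {β} × {80, 82}, {β} × {81, 82}, {β, γ} × {81}, {β, γ} × {82}, {γ} × {80, 82}, {γ} × {81, 82}, {β} × {80, 81, 82}, {γ} × {80, 81, 82}, {β, γ} × {80, 82}, {β, γ} × {81, 82}, {β, γ} × {80, 81, 82}}; |τ_{X×Y}| = 36.

Enumerate products U × V with U ∈ τ_X, V ∈ τ_Y (deduplicated):
  ∅ × ∅ = {} (∅)
  {β} × {81} = {(β,81)}
  {β} × {82} = {(β,82)}
  {γ} × {81} = {(γ,81)}
  {γ} × {82} = {(γ,82)}
  {β} × {80, 82} = {(β,80), (β,82)}
  {β} × {81, 82} = {(β,81), (β,82)}
  {β, γ} × {81} = {(β,81), (γ,81)}
  {β, γ} × {82} = {(β,82), (γ,82)}
  {γ} × {80, 82} = {(γ,80), (γ,82)}
  {γ} × {81, 82} = {(γ,81), (γ,82)}
  {β} × {80, 81, 82} = {(β,80), (β,81), (β,82)}
  {γ} × {80, 81, 82} = {(γ,80), (γ,81), (γ,82)}
  {β, γ} × {80, 82} = {(β,80), (β,82), (γ,80), (γ,82)}
  {β, γ} × {81, 82} = {(β,81), (β,82), (γ,81), (γ,82)}
  {β, γ} × {80, 81, 82} = {(β,80), (β,81), (β,82), (γ,80), (γ,81), (γ,82)}
These 16 distinct sets form the basis B.
Close under arbitrary unions to get τ_{X×Y}; counting gives |τ_{X×Y}| = 36.
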